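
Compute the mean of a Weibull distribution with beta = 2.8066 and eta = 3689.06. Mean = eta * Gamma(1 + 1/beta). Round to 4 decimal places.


beta = 2.8066, eta = 3689.06
1/beta = 0.3563
1 + 1/beta = 1.3563
Gamma(1.3563) = 0.8905
Mean = 3689.06 * 0.8905
Mean = 3285.2214

3285.2214


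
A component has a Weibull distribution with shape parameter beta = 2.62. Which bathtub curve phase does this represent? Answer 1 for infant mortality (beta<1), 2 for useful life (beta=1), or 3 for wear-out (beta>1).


beta = 2.62
Compare beta to 1:
beta < 1 => infant mortality (phase 1)
beta = 1 => useful life (phase 2)
beta > 1 => wear-out (phase 3)
Since beta = 2.62, this is wear-out (increasing failure rate)
Phase = 3

3


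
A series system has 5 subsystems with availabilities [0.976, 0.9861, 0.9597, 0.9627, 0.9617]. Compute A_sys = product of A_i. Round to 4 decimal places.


Subsystems: [0.976, 0.9861, 0.9597, 0.9627, 0.9617]
After subsystem 1 (A=0.976): product = 0.976
After subsystem 2 (A=0.9861): product = 0.9624
After subsystem 3 (A=0.9597): product = 0.9236
After subsystem 4 (A=0.9627): product = 0.8892
After subsystem 5 (A=0.9617): product = 0.8551
A_sys = 0.8551

0.8551


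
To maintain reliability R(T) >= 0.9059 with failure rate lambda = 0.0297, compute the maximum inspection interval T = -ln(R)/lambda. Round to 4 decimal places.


R_target = 0.9059
lambda = 0.0297
-ln(0.9059) = 0.0988
T = 0.0988 / 0.0297
T = 3.3275

3.3275


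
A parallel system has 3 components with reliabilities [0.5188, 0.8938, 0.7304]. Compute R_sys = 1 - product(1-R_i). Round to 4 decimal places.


Components: [0.5188, 0.8938, 0.7304]
(1 - 0.5188) = 0.4812, running product = 0.4812
(1 - 0.8938) = 0.1062, running product = 0.0511
(1 - 0.7304) = 0.2696, running product = 0.0138
Product of (1-R_i) = 0.0138
R_sys = 1 - 0.0138 = 0.9862

0.9862


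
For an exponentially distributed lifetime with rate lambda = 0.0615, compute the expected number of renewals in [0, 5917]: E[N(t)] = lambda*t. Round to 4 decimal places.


lambda = 0.0615
t = 5917
E[N(t)] = lambda * t
E[N(t)] = 0.0615 * 5917
E[N(t)] = 363.8955

363.8955


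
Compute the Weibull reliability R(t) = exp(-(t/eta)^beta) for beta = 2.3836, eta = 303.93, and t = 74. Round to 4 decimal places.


beta = 2.3836, eta = 303.93, t = 74
t/eta = 74 / 303.93 = 0.2435
(t/eta)^beta = 0.2435^2.3836 = 0.0345
R(t) = exp(-0.0345)
R(t) = 0.9661

0.9661


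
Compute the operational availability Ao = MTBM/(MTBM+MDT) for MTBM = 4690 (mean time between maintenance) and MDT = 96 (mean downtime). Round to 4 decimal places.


MTBM = 4690
MDT = 96
MTBM + MDT = 4786
Ao = 4690 / 4786
Ao = 0.9799

0.9799


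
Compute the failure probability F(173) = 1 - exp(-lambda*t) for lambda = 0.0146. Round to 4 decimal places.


lambda = 0.0146, t = 173
lambda * t = 2.5258
exp(-2.5258) = 0.08
F(t) = 1 - 0.08
F(t) = 0.92

0.92


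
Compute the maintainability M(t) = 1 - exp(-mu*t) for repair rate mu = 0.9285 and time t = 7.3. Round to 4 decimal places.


mu = 0.9285, t = 7.3
mu * t = 0.9285 * 7.3 = 6.778
exp(-6.778) = 0.0011
M(t) = 1 - 0.0011
M(t) = 0.9989

0.9989


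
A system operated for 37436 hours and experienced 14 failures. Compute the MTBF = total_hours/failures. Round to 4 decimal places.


total_hours = 37436
failures = 14
MTBF = 37436 / 14
MTBF = 2674.0

2674.0


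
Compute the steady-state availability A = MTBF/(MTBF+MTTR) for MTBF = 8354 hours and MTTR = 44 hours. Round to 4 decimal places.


MTBF = 8354
MTTR = 44
MTBF + MTTR = 8398
A = 8354 / 8398
A = 0.9948

0.9948


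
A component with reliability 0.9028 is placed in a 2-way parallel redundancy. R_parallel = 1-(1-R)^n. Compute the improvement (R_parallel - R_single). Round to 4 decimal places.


R_single = 0.9028, n = 2
1 - R_single = 0.0972
(1 - R_single)^n = 0.0972^2 = 0.0094
R_parallel = 1 - 0.0094 = 0.9906
Improvement = 0.9906 - 0.9028
Improvement = 0.0878

0.0878


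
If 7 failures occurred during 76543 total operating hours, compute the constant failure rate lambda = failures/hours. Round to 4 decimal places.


failures = 7
total_hours = 76543
lambda = 7 / 76543
lambda = 0.0001

0.0001


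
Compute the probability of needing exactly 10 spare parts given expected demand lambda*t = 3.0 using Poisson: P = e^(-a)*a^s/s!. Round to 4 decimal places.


a = 3.0, s = 10
e^(-a) = e^(-3.0) = 0.0498
a^s = 3.0^10 = 59049.0
s! = 3628800
P = 0.0498 * 59049.0 / 3628800
P = 0.0008

0.0008


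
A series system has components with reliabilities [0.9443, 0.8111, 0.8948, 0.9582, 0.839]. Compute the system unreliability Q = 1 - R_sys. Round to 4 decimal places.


Components: [0.9443, 0.8111, 0.8948, 0.9582, 0.839]
After component 1: product = 0.9443
After component 2: product = 0.7659
After component 3: product = 0.6853
After component 4: product = 0.6567
After component 5: product = 0.551
R_sys = 0.551
Q = 1 - 0.551 = 0.449

0.449


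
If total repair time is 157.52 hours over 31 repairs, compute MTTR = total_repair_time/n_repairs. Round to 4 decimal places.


total_repair_time = 157.52
n_repairs = 31
MTTR = 157.52 / 31
MTTR = 5.0813

5.0813


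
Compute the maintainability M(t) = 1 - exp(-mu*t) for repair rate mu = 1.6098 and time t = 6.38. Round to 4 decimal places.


mu = 1.6098, t = 6.38
mu * t = 1.6098 * 6.38 = 10.2705
exp(-10.2705) = 0.0
M(t) = 1 - 0.0
M(t) = 1.0

1.0


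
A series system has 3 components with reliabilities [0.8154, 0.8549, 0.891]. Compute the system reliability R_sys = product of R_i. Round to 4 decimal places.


Components: [0.8154, 0.8549, 0.891]
After component 1 (R=0.8154): product = 0.8154
After component 2 (R=0.8549): product = 0.6971
After component 3 (R=0.891): product = 0.6211
R_sys = 0.6211

0.6211


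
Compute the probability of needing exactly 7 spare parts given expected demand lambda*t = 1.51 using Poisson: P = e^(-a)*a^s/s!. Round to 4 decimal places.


a = 1.51, s = 7
e^(-a) = e^(-1.51) = 0.2209
a^s = 1.51^7 = 17.8994
s! = 5040
P = 0.2209 * 17.8994 / 5040
P = 0.0008

0.0008


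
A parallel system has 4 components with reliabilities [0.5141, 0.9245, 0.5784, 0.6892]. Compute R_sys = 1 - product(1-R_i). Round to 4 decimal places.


Components: [0.5141, 0.9245, 0.5784, 0.6892]
(1 - 0.5141) = 0.4859, running product = 0.4859
(1 - 0.9245) = 0.0755, running product = 0.0367
(1 - 0.5784) = 0.4216, running product = 0.0155
(1 - 0.6892) = 0.3108, running product = 0.0048
Product of (1-R_i) = 0.0048
R_sys = 1 - 0.0048 = 0.9952

0.9952


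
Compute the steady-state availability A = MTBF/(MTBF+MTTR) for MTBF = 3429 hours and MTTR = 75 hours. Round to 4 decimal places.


MTBF = 3429
MTTR = 75
MTBF + MTTR = 3504
A = 3429 / 3504
A = 0.9786

0.9786


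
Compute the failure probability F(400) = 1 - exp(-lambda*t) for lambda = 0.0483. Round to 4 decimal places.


lambda = 0.0483, t = 400
lambda * t = 19.32
exp(-19.32) = 0.0
F(t) = 1 - 0.0
F(t) = 1.0

1.0


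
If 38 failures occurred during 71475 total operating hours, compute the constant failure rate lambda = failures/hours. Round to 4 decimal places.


failures = 38
total_hours = 71475
lambda = 38 / 71475
lambda = 0.0005

0.0005


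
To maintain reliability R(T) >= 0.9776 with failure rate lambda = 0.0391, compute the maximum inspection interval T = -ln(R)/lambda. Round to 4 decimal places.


R_target = 0.9776
lambda = 0.0391
-ln(0.9776) = 0.0227
T = 0.0227 / 0.0391
T = 0.5794

0.5794


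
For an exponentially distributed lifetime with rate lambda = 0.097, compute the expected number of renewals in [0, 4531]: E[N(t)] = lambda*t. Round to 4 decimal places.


lambda = 0.097
t = 4531
E[N(t)] = lambda * t
E[N(t)] = 0.097 * 4531
E[N(t)] = 439.507

439.507


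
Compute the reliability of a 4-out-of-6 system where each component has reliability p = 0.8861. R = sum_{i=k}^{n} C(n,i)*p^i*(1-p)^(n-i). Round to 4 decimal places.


k = 4, n = 6, p = 0.8861
i=4: C(6,4)=15 * 0.8861^4 * 0.1139^2 = 0.12
i=5: C(6,5)=6 * 0.8861^5 * 0.1139^1 = 0.3733
i=6: C(6,6)=1 * 0.8861^6 * 0.1139^0 = 0.4841
R = sum of terms = 0.9774

0.9774


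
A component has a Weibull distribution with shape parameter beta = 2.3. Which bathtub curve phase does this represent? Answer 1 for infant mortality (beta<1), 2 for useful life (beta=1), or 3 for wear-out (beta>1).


beta = 2.3
Compare beta to 1:
beta < 1 => infant mortality (phase 1)
beta = 1 => useful life (phase 2)
beta > 1 => wear-out (phase 3)
Since beta = 2.3, this is wear-out (increasing failure rate)
Phase = 3

3


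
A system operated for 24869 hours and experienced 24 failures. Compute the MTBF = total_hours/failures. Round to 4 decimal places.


total_hours = 24869
failures = 24
MTBF = 24869 / 24
MTBF = 1036.2083

1036.2083


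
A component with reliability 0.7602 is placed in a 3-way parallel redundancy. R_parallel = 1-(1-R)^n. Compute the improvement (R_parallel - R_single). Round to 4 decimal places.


R_single = 0.7602, n = 3
1 - R_single = 0.2398
(1 - R_single)^n = 0.2398^3 = 0.0138
R_parallel = 1 - 0.0138 = 0.9862
Improvement = 0.9862 - 0.7602
Improvement = 0.226

0.226


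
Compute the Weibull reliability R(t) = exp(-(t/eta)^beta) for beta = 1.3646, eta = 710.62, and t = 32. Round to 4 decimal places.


beta = 1.3646, eta = 710.62, t = 32
t/eta = 32 / 710.62 = 0.045
(t/eta)^beta = 0.045^1.3646 = 0.0145
R(t) = exp(-0.0145)
R(t) = 0.9856

0.9856


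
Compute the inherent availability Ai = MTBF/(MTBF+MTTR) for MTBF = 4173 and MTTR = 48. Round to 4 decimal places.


MTBF = 4173
MTTR = 48
MTBF + MTTR = 4221
Ai = 4173 / 4221
Ai = 0.9886

0.9886


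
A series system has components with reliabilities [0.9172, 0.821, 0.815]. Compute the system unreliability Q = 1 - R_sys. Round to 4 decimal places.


Components: [0.9172, 0.821, 0.815]
After component 1: product = 0.9172
After component 2: product = 0.753
After component 3: product = 0.6137
R_sys = 0.6137
Q = 1 - 0.6137 = 0.3863

0.3863


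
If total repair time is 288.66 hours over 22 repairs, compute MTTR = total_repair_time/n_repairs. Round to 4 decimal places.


total_repair_time = 288.66
n_repairs = 22
MTTR = 288.66 / 22
MTTR = 13.1209

13.1209


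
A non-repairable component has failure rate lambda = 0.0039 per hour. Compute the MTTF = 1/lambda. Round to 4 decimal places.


lambda = 0.0039
MTTF = 1 / 0.0039
MTTF = 256.4103

256.4103


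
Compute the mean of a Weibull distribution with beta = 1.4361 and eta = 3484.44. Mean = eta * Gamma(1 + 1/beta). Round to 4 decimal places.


beta = 1.4361, eta = 3484.44
1/beta = 0.6963
1 + 1/beta = 1.6963
Gamma(1.6963) = 0.9079
Mean = 3484.44 * 0.9079
Mean = 3163.692

3163.692


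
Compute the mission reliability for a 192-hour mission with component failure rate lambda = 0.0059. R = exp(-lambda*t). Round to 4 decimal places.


lambda = 0.0059
mission_time = 192
lambda * t = 0.0059 * 192 = 1.1328
R = exp(-1.1328)
R = 0.3221

0.3221


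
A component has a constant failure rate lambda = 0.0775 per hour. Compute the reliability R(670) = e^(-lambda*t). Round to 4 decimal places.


lambda = 0.0775
t = 670
lambda * t = 51.925
R(t) = e^(-51.925)
R(t) = 0.0

0.0


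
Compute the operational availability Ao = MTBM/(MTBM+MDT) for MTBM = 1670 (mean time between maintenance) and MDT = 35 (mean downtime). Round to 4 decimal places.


MTBM = 1670
MDT = 35
MTBM + MDT = 1705
Ao = 1670 / 1705
Ao = 0.9795

0.9795


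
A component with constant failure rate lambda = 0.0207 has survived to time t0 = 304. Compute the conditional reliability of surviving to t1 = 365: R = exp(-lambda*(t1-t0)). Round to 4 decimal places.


lambda = 0.0207
t0 = 304, t1 = 365
t1 - t0 = 61
lambda * (t1-t0) = 0.0207 * 61 = 1.2627
R = exp(-1.2627)
R = 0.2829

0.2829


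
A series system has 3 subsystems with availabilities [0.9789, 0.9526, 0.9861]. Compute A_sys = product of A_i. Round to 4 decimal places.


Subsystems: [0.9789, 0.9526, 0.9861]
After subsystem 1 (A=0.9789): product = 0.9789
After subsystem 2 (A=0.9526): product = 0.9325
After subsystem 3 (A=0.9861): product = 0.9195
A_sys = 0.9195

0.9195


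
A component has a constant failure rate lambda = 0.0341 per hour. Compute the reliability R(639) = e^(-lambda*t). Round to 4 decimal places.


lambda = 0.0341
t = 639
lambda * t = 21.7899
R(t) = e^(-21.7899)
R(t) = 0.0

0.0


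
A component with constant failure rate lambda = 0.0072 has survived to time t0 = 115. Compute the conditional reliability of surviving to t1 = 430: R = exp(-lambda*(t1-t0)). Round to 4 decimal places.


lambda = 0.0072
t0 = 115, t1 = 430
t1 - t0 = 315
lambda * (t1-t0) = 0.0072 * 315 = 2.268
R = exp(-2.268)
R = 0.1035

0.1035


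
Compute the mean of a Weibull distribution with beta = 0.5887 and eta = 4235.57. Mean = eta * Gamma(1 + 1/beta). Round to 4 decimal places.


beta = 0.5887, eta = 4235.57
1/beta = 1.6987
1 + 1/beta = 2.6987
Gamma(2.6987) = 1.543
Mean = 4235.57 * 1.543
Mean = 6535.6358

6535.6358


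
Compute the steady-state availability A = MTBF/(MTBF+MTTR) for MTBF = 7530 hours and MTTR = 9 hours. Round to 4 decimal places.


MTBF = 7530
MTTR = 9
MTBF + MTTR = 7539
A = 7530 / 7539
A = 0.9988

0.9988


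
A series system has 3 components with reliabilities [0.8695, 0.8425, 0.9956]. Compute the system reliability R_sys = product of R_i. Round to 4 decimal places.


Components: [0.8695, 0.8425, 0.9956]
After component 1 (R=0.8695): product = 0.8695
After component 2 (R=0.8425): product = 0.7326
After component 3 (R=0.9956): product = 0.7293
R_sys = 0.7293

0.7293


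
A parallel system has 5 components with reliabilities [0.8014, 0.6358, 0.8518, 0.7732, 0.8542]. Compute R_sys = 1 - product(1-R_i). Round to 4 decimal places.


Components: [0.8014, 0.6358, 0.8518, 0.7732, 0.8542]
(1 - 0.8014) = 0.1986, running product = 0.1986
(1 - 0.6358) = 0.3642, running product = 0.0723
(1 - 0.8518) = 0.1482, running product = 0.0107
(1 - 0.7732) = 0.2268, running product = 0.0024
(1 - 0.8542) = 0.1458, running product = 0.0004
Product of (1-R_i) = 0.0004
R_sys = 1 - 0.0004 = 0.9996

0.9996


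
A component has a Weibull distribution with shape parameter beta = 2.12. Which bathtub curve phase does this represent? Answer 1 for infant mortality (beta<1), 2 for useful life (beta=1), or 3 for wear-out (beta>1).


beta = 2.12
Compare beta to 1:
beta < 1 => infant mortality (phase 1)
beta = 1 => useful life (phase 2)
beta > 1 => wear-out (phase 3)
Since beta = 2.12, this is wear-out (increasing failure rate)
Phase = 3

3


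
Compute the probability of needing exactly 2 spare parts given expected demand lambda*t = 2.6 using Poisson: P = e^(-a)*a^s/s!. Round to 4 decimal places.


a = 2.6, s = 2
e^(-a) = e^(-2.6) = 0.0743
a^s = 2.6^2 = 6.76
s! = 2
P = 0.0743 * 6.76 / 2
P = 0.251

0.251


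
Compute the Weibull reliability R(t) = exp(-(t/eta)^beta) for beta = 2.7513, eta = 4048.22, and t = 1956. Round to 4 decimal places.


beta = 2.7513, eta = 4048.22, t = 1956
t/eta = 1956 / 4048.22 = 0.4832
(t/eta)^beta = 0.4832^2.7513 = 0.1352
R(t) = exp(-0.1352)
R(t) = 0.8736

0.8736


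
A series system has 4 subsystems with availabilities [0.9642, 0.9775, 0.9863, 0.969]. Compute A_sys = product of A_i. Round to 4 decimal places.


Subsystems: [0.9642, 0.9775, 0.9863, 0.969]
After subsystem 1 (A=0.9642): product = 0.9642
After subsystem 2 (A=0.9775): product = 0.9425
After subsystem 3 (A=0.9863): product = 0.9296
After subsystem 4 (A=0.969): product = 0.9008
A_sys = 0.9008

0.9008


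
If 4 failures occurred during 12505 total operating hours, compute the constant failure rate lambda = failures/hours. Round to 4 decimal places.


failures = 4
total_hours = 12505
lambda = 4 / 12505
lambda = 0.0003

0.0003


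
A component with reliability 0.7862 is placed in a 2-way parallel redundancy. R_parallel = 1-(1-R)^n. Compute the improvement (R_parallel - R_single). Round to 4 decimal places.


R_single = 0.7862, n = 2
1 - R_single = 0.2138
(1 - R_single)^n = 0.2138^2 = 0.0457
R_parallel = 1 - 0.0457 = 0.9543
Improvement = 0.9543 - 0.7862
Improvement = 0.1681

0.1681


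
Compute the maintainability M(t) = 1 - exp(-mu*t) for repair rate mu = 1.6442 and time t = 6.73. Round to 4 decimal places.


mu = 1.6442, t = 6.73
mu * t = 1.6442 * 6.73 = 11.0655
exp(-11.0655) = 0.0
M(t) = 1 - 0.0
M(t) = 1.0

1.0


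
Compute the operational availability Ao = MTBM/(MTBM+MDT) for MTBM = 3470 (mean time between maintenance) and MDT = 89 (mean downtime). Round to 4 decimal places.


MTBM = 3470
MDT = 89
MTBM + MDT = 3559
Ao = 3470 / 3559
Ao = 0.975

0.975


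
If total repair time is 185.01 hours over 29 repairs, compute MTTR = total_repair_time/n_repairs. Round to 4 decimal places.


total_repair_time = 185.01
n_repairs = 29
MTTR = 185.01 / 29
MTTR = 6.3797

6.3797


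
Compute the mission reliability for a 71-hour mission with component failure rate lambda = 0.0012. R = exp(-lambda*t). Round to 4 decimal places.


lambda = 0.0012
mission_time = 71
lambda * t = 0.0012 * 71 = 0.0852
R = exp(-0.0852)
R = 0.9183

0.9183


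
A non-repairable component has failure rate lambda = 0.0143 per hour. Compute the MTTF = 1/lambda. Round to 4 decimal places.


lambda = 0.0143
MTTF = 1 / 0.0143
MTTF = 69.9301

69.9301


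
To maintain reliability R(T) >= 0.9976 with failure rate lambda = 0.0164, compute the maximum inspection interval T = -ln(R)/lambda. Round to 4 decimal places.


R_target = 0.9976
lambda = 0.0164
-ln(0.9976) = 0.0024
T = 0.0024 / 0.0164
T = 0.1465

0.1465


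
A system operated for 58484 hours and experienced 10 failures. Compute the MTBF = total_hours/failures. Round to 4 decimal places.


total_hours = 58484
failures = 10
MTBF = 58484 / 10
MTBF = 5848.4

5848.4


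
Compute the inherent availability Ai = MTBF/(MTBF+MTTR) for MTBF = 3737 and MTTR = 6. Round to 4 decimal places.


MTBF = 3737
MTTR = 6
MTBF + MTTR = 3743
Ai = 3737 / 3743
Ai = 0.9984

0.9984


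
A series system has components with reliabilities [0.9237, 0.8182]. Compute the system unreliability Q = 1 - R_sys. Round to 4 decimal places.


Components: [0.9237, 0.8182]
After component 1: product = 0.9237
After component 2: product = 0.7558
R_sys = 0.7558
Q = 1 - 0.7558 = 0.2442

0.2442


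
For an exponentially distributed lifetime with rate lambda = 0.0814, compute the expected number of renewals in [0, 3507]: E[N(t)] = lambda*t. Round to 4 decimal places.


lambda = 0.0814
t = 3507
E[N(t)] = lambda * t
E[N(t)] = 0.0814 * 3507
E[N(t)] = 285.4698

285.4698


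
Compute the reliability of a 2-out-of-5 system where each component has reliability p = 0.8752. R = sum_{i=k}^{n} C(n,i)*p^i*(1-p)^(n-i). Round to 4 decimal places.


k = 2, n = 5, p = 0.8752
i=2: C(5,2)=10 * 0.8752^2 * 0.1248^3 = 0.0149
i=3: C(5,3)=10 * 0.8752^3 * 0.1248^2 = 0.1044
i=4: C(5,4)=5 * 0.8752^4 * 0.1248^1 = 0.3661
i=5: C(5,5)=1 * 0.8752^5 * 0.1248^0 = 0.5135
R = sum of terms = 0.9989

0.9989


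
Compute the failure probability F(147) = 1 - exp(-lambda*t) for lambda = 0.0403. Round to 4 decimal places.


lambda = 0.0403, t = 147
lambda * t = 5.9241
exp(-5.9241) = 0.0027
F(t) = 1 - 0.0027
F(t) = 0.9973

0.9973


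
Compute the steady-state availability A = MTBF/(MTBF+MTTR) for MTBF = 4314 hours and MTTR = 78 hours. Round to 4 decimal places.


MTBF = 4314
MTTR = 78
MTBF + MTTR = 4392
A = 4314 / 4392
A = 0.9822

0.9822


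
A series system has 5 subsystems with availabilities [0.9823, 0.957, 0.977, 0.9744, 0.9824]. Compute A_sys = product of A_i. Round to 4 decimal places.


Subsystems: [0.9823, 0.957, 0.977, 0.9744, 0.9824]
After subsystem 1 (A=0.9823): product = 0.9823
After subsystem 2 (A=0.957): product = 0.9401
After subsystem 3 (A=0.977): product = 0.9184
After subsystem 4 (A=0.9744): product = 0.8949
After subsystem 5 (A=0.9824): product = 0.8792
A_sys = 0.8792

0.8792


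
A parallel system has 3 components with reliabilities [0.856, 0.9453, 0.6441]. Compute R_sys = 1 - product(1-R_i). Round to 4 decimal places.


Components: [0.856, 0.9453, 0.6441]
(1 - 0.856) = 0.144, running product = 0.144
(1 - 0.9453) = 0.0547, running product = 0.0079
(1 - 0.6441) = 0.3559, running product = 0.0028
Product of (1-R_i) = 0.0028
R_sys = 1 - 0.0028 = 0.9972

0.9972


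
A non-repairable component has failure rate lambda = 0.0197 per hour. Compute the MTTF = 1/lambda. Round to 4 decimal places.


lambda = 0.0197
MTTF = 1 / 0.0197
MTTF = 50.7614

50.7614


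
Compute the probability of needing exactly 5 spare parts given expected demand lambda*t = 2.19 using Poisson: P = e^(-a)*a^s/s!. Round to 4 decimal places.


a = 2.19, s = 5
e^(-a) = e^(-2.19) = 0.1119
a^s = 2.19^5 = 50.3756
s! = 120
P = 0.1119 * 50.3756 / 120
P = 0.047

0.047


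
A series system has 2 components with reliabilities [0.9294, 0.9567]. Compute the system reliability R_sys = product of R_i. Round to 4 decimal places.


Components: [0.9294, 0.9567]
After component 1 (R=0.9294): product = 0.9294
After component 2 (R=0.9567): product = 0.8892
R_sys = 0.8892

0.8892


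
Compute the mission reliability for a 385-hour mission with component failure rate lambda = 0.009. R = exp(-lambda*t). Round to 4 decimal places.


lambda = 0.009
mission_time = 385
lambda * t = 0.009 * 385 = 3.465
R = exp(-3.465)
R = 0.0313

0.0313


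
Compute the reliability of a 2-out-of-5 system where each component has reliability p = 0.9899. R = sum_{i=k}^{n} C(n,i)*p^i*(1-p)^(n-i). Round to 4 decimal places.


k = 2, n = 5, p = 0.9899
i=2: C(5,2)=10 * 0.9899^2 * 0.0101^3 = 0.0
i=3: C(5,3)=10 * 0.9899^3 * 0.0101^2 = 0.001
i=4: C(5,4)=5 * 0.9899^4 * 0.0101^1 = 0.0485
i=5: C(5,5)=1 * 0.9899^5 * 0.0101^0 = 0.9505
R = sum of terms = 1.0

1.0


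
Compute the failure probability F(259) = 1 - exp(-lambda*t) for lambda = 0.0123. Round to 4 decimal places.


lambda = 0.0123, t = 259
lambda * t = 3.1857
exp(-3.1857) = 0.0413
F(t) = 1 - 0.0413
F(t) = 0.9587

0.9587


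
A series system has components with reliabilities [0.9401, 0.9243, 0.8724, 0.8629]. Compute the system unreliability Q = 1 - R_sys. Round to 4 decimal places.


Components: [0.9401, 0.9243, 0.8724, 0.8629]
After component 1: product = 0.9401
After component 2: product = 0.8689
After component 3: product = 0.7581
After component 4: product = 0.6541
R_sys = 0.6541
Q = 1 - 0.6541 = 0.3459

0.3459


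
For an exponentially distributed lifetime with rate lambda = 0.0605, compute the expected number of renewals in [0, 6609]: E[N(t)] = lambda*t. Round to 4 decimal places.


lambda = 0.0605
t = 6609
E[N(t)] = lambda * t
E[N(t)] = 0.0605 * 6609
E[N(t)] = 399.8445

399.8445


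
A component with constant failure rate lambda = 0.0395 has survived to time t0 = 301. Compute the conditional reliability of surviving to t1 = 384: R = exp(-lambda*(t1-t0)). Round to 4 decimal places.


lambda = 0.0395
t0 = 301, t1 = 384
t1 - t0 = 83
lambda * (t1-t0) = 0.0395 * 83 = 3.2785
R = exp(-3.2785)
R = 0.0377

0.0377


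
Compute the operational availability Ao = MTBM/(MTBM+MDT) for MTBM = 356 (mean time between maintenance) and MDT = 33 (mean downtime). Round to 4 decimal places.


MTBM = 356
MDT = 33
MTBM + MDT = 389
Ao = 356 / 389
Ao = 0.9152

0.9152


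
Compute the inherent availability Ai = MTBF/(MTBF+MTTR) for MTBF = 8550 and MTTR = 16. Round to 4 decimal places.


MTBF = 8550
MTTR = 16
MTBF + MTTR = 8566
Ai = 8550 / 8566
Ai = 0.9981

0.9981


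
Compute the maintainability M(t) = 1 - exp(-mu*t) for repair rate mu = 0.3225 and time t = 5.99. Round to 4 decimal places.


mu = 0.3225, t = 5.99
mu * t = 0.3225 * 5.99 = 1.9318
exp(-1.9318) = 0.1449
M(t) = 1 - 0.1449
M(t) = 0.8551

0.8551


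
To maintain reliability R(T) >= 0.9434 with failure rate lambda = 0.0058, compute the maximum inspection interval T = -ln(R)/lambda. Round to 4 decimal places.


R_target = 0.9434
lambda = 0.0058
-ln(0.9434) = 0.0583
T = 0.0583 / 0.0058
T = 10.0457

10.0457


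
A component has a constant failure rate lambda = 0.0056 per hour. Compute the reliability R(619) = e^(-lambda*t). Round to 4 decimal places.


lambda = 0.0056
t = 619
lambda * t = 3.4664
R(t) = e^(-3.4664)
R(t) = 0.0312

0.0312


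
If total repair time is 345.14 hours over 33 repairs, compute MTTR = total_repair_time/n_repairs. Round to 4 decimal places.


total_repair_time = 345.14
n_repairs = 33
MTTR = 345.14 / 33
MTTR = 10.4588

10.4588


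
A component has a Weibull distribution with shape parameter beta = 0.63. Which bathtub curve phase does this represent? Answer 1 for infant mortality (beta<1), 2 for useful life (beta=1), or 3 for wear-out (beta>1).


beta = 0.63
Compare beta to 1:
beta < 1 => infant mortality (phase 1)
beta = 1 => useful life (phase 2)
beta > 1 => wear-out (phase 3)
Since beta = 0.63, this is infant mortality (decreasing failure rate)
Phase = 1

1


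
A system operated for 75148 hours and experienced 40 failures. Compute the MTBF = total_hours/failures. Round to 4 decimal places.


total_hours = 75148
failures = 40
MTBF = 75148 / 40
MTBF = 1878.7

1878.7


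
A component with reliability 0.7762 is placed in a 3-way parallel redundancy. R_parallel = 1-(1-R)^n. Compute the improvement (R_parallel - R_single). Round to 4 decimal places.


R_single = 0.7762, n = 3
1 - R_single = 0.2238
(1 - R_single)^n = 0.2238^3 = 0.0112
R_parallel = 1 - 0.0112 = 0.9888
Improvement = 0.9888 - 0.7762
Improvement = 0.2126

0.2126


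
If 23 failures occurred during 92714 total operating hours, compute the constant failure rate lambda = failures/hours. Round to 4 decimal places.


failures = 23
total_hours = 92714
lambda = 23 / 92714
lambda = 0.0002

0.0002


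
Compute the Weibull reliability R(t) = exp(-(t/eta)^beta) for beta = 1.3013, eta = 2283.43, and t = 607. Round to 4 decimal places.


beta = 1.3013, eta = 2283.43, t = 607
t/eta = 607 / 2283.43 = 0.2658
(t/eta)^beta = 0.2658^1.3013 = 0.1783
R(t) = exp(-0.1783)
R(t) = 0.8367

0.8367


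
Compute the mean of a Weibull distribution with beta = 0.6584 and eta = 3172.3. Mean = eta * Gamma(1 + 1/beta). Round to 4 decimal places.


beta = 0.6584, eta = 3172.3
1/beta = 1.5188
1 + 1/beta = 2.5188
Gamma(2.5188) = 1.3472
Mean = 3172.3 * 1.3472
Mean = 4273.6548

4273.6548


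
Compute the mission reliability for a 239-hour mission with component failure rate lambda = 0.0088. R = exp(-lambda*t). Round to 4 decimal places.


lambda = 0.0088
mission_time = 239
lambda * t = 0.0088 * 239 = 2.1032
R = exp(-2.1032)
R = 0.1221

0.1221


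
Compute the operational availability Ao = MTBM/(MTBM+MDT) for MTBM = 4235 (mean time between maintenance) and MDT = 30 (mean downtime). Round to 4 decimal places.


MTBM = 4235
MDT = 30
MTBM + MDT = 4265
Ao = 4235 / 4265
Ao = 0.993

0.993


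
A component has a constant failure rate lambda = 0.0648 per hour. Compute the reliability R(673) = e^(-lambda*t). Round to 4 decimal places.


lambda = 0.0648
t = 673
lambda * t = 43.6104
R(t) = e^(-43.6104)
R(t) = 0.0

0.0


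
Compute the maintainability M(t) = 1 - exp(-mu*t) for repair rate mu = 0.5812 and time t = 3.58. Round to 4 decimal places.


mu = 0.5812, t = 3.58
mu * t = 0.5812 * 3.58 = 2.0807
exp(-2.0807) = 0.1248
M(t) = 1 - 0.1248
M(t) = 0.8752

0.8752


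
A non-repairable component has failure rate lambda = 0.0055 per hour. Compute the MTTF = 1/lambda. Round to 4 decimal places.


lambda = 0.0055
MTTF = 1 / 0.0055
MTTF = 181.8182

181.8182


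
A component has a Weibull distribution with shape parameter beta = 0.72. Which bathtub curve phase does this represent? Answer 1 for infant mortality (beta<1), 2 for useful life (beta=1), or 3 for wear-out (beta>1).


beta = 0.72
Compare beta to 1:
beta < 1 => infant mortality (phase 1)
beta = 1 => useful life (phase 2)
beta > 1 => wear-out (phase 3)
Since beta = 0.72, this is infant mortality (decreasing failure rate)
Phase = 1

1


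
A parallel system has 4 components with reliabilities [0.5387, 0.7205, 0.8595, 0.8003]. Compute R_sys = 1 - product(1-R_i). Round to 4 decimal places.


Components: [0.5387, 0.7205, 0.8595, 0.8003]
(1 - 0.5387) = 0.4613, running product = 0.4613
(1 - 0.7205) = 0.2795, running product = 0.1289
(1 - 0.8595) = 0.1405, running product = 0.0181
(1 - 0.8003) = 0.1997, running product = 0.0036
Product of (1-R_i) = 0.0036
R_sys = 1 - 0.0036 = 0.9964

0.9964


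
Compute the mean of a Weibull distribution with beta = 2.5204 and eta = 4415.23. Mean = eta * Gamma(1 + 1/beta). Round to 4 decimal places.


beta = 2.5204, eta = 4415.23
1/beta = 0.3968
1 + 1/beta = 1.3968
Gamma(1.3968) = 0.8874
Mean = 4415.23 * 0.8874
Mean = 3918.2735

3918.2735


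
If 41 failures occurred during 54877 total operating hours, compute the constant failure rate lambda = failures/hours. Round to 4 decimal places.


failures = 41
total_hours = 54877
lambda = 41 / 54877
lambda = 0.0007

0.0007


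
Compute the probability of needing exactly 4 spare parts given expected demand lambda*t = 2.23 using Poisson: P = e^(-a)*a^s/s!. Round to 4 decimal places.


a = 2.23, s = 4
e^(-a) = e^(-2.23) = 0.1075
a^s = 2.23^4 = 24.7297
s! = 24
P = 0.1075 * 24.7297 / 24
P = 0.1108

0.1108


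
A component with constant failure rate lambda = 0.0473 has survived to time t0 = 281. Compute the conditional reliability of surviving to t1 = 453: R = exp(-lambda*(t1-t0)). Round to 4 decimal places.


lambda = 0.0473
t0 = 281, t1 = 453
t1 - t0 = 172
lambda * (t1-t0) = 0.0473 * 172 = 8.1356
R = exp(-8.1356)
R = 0.0003

0.0003


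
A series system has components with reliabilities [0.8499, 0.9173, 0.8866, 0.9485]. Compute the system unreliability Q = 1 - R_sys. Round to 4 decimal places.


Components: [0.8499, 0.9173, 0.8866, 0.9485]
After component 1: product = 0.8499
After component 2: product = 0.7796
After component 3: product = 0.6912
After component 4: product = 0.6556
R_sys = 0.6556
Q = 1 - 0.6556 = 0.3444

0.3444


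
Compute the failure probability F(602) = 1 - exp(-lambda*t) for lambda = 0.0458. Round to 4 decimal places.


lambda = 0.0458, t = 602
lambda * t = 27.5716
exp(-27.5716) = 0.0
F(t) = 1 - 0.0
F(t) = 1.0

1.0


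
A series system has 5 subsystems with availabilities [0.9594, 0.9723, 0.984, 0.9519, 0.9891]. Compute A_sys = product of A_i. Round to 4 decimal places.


Subsystems: [0.9594, 0.9723, 0.984, 0.9519, 0.9891]
After subsystem 1 (A=0.9594): product = 0.9594
After subsystem 2 (A=0.9723): product = 0.9328
After subsystem 3 (A=0.984): product = 0.9179
After subsystem 4 (A=0.9519): product = 0.8737
After subsystem 5 (A=0.9891): product = 0.8642
A_sys = 0.8642

0.8642


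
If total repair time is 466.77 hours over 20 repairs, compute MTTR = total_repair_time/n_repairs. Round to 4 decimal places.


total_repair_time = 466.77
n_repairs = 20
MTTR = 466.77 / 20
MTTR = 23.3385

23.3385


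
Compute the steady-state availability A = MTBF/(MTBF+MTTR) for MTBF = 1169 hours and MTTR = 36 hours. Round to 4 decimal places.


MTBF = 1169
MTTR = 36
MTBF + MTTR = 1205
A = 1169 / 1205
A = 0.9701

0.9701


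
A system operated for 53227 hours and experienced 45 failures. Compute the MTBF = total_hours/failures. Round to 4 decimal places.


total_hours = 53227
failures = 45
MTBF = 53227 / 45
MTBF = 1182.8222

1182.8222


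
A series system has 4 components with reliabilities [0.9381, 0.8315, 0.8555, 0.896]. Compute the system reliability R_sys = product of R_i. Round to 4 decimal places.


Components: [0.9381, 0.8315, 0.8555, 0.896]
After component 1 (R=0.9381): product = 0.9381
After component 2 (R=0.8315): product = 0.78
After component 3 (R=0.8555): product = 0.6673
After component 4 (R=0.896): product = 0.5979
R_sys = 0.5979

0.5979


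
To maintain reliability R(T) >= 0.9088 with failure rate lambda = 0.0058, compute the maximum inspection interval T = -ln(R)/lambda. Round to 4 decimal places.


R_target = 0.9088
lambda = 0.0058
-ln(0.9088) = 0.0956
T = 0.0956 / 0.0058
T = 16.488

16.488


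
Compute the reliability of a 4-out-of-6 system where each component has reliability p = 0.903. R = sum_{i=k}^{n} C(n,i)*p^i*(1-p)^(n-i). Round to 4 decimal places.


k = 4, n = 6, p = 0.903
i=4: C(6,4)=15 * 0.903^4 * 0.097^2 = 0.0938
i=5: C(6,5)=6 * 0.903^5 * 0.097^1 = 0.3494
i=6: C(6,6)=1 * 0.903^6 * 0.097^0 = 0.5422
R = sum of terms = 0.9854

0.9854


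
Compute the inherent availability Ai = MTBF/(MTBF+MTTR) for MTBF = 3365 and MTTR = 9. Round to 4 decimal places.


MTBF = 3365
MTTR = 9
MTBF + MTTR = 3374
Ai = 3365 / 3374
Ai = 0.9973

0.9973


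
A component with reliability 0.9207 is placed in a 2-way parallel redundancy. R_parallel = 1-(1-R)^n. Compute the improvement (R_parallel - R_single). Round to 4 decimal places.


R_single = 0.9207, n = 2
1 - R_single = 0.0793
(1 - R_single)^n = 0.0793^2 = 0.0063
R_parallel = 1 - 0.0063 = 0.9937
Improvement = 0.9937 - 0.9207
Improvement = 0.073

0.073


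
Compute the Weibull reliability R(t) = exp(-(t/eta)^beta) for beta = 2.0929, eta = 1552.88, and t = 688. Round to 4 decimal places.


beta = 2.0929, eta = 1552.88, t = 688
t/eta = 688 / 1552.88 = 0.443
(t/eta)^beta = 0.443^2.0929 = 0.182
R(t) = exp(-0.182)
R(t) = 0.8336

0.8336


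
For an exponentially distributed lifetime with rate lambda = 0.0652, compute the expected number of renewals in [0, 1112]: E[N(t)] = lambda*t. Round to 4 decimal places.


lambda = 0.0652
t = 1112
E[N(t)] = lambda * t
E[N(t)] = 0.0652 * 1112
E[N(t)] = 72.5024

72.5024


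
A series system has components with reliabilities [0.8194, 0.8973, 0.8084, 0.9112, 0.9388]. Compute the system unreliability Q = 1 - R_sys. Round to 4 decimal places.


Components: [0.8194, 0.8973, 0.8084, 0.9112, 0.9388]
After component 1: product = 0.8194
After component 2: product = 0.7352
After component 3: product = 0.5944
After component 4: product = 0.5416
After component 5: product = 0.5084
R_sys = 0.5084
Q = 1 - 0.5084 = 0.4916

0.4916


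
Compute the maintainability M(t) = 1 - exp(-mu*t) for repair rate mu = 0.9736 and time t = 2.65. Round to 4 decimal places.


mu = 0.9736, t = 2.65
mu * t = 0.9736 * 2.65 = 2.58
exp(-2.58) = 0.0758
M(t) = 1 - 0.0758
M(t) = 0.9242

0.9242


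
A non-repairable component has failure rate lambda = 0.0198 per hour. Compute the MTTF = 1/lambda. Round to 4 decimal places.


lambda = 0.0198
MTTF = 1 / 0.0198
MTTF = 50.5051

50.5051


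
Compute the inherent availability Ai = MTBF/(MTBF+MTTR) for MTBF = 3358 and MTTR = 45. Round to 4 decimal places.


MTBF = 3358
MTTR = 45
MTBF + MTTR = 3403
Ai = 3358 / 3403
Ai = 0.9868

0.9868


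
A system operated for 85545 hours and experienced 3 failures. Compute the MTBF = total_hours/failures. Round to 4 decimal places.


total_hours = 85545
failures = 3
MTBF = 85545 / 3
MTBF = 28515.0

28515.0


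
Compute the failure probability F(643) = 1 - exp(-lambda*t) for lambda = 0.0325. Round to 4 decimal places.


lambda = 0.0325, t = 643
lambda * t = 20.8975
exp(-20.8975) = 0.0
F(t) = 1 - 0.0
F(t) = 1.0

1.0


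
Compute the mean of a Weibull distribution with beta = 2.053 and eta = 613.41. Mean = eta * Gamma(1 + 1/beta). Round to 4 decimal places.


beta = 2.053, eta = 613.41
1/beta = 0.4871
1 + 1/beta = 1.4871
Gamma(1.4871) = 0.8859
Mean = 613.41 * 0.8859
Mean = 543.4069

543.4069


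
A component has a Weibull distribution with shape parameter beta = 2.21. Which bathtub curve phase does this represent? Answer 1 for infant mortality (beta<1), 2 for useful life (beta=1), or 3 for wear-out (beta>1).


beta = 2.21
Compare beta to 1:
beta < 1 => infant mortality (phase 1)
beta = 1 => useful life (phase 2)
beta > 1 => wear-out (phase 3)
Since beta = 2.21, this is wear-out (increasing failure rate)
Phase = 3

3


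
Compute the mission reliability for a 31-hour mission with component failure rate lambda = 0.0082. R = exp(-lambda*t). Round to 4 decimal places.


lambda = 0.0082
mission_time = 31
lambda * t = 0.0082 * 31 = 0.2542
R = exp(-0.2542)
R = 0.7755

0.7755


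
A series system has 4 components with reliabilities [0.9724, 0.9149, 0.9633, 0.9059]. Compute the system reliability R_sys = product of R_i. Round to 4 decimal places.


Components: [0.9724, 0.9149, 0.9633, 0.9059]
After component 1 (R=0.9724): product = 0.9724
After component 2 (R=0.9149): product = 0.8896
After component 3 (R=0.9633): product = 0.857
After component 4 (R=0.9059): product = 0.7764
R_sys = 0.7764

0.7764


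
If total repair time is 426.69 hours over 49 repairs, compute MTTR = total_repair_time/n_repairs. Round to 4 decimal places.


total_repair_time = 426.69
n_repairs = 49
MTTR = 426.69 / 49
MTTR = 8.708

8.708


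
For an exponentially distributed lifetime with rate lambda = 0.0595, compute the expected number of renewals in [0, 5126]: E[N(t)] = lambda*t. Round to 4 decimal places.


lambda = 0.0595
t = 5126
E[N(t)] = lambda * t
E[N(t)] = 0.0595 * 5126
E[N(t)] = 304.997

304.997


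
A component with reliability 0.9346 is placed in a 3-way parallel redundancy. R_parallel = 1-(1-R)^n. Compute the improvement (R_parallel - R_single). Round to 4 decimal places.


R_single = 0.9346, n = 3
1 - R_single = 0.0654
(1 - R_single)^n = 0.0654^3 = 0.0003
R_parallel = 1 - 0.0003 = 0.9997
Improvement = 0.9997 - 0.9346
Improvement = 0.0651

0.0651


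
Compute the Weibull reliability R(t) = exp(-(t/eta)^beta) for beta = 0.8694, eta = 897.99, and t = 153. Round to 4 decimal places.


beta = 0.8694, eta = 897.99, t = 153
t/eta = 153 / 897.99 = 0.1704
(t/eta)^beta = 0.1704^0.8694 = 0.2147
R(t) = exp(-0.2147)
R(t) = 0.8068

0.8068


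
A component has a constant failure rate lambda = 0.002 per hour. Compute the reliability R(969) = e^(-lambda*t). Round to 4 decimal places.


lambda = 0.002
t = 969
lambda * t = 1.938
R(t) = e^(-1.938)
R(t) = 0.144

0.144


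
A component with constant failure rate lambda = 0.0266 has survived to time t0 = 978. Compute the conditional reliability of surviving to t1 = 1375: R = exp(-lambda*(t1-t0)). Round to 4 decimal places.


lambda = 0.0266
t0 = 978, t1 = 1375
t1 - t0 = 397
lambda * (t1-t0) = 0.0266 * 397 = 10.5602
R = exp(-10.5602)
R = 0.0

0.0


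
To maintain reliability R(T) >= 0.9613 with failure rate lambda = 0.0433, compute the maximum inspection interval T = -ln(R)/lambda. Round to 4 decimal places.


R_target = 0.9613
lambda = 0.0433
-ln(0.9613) = 0.0395
T = 0.0395 / 0.0433
T = 0.9115

0.9115


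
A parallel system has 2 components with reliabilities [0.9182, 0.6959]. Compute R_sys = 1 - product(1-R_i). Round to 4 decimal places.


Components: [0.9182, 0.6959]
(1 - 0.9182) = 0.0818, running product = 0.0818
(1 - 0.6959) = 0.3041, running product = 0.0249
Product of (1-R_i) = 0.0249
R_sys = 1 - 0.0249 = 0.9751

0.9751


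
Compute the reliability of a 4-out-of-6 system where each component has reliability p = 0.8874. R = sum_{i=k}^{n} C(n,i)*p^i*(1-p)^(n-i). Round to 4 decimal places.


k = 4, n = 6, p = 0.8874
i=4: C(6,4)=15 * 0.8874^4 * 0.1126^2 = 0.1179
i=5: C(6,5)=6 * 0.8874^5 * 0.1126^1 = 0.3718
i=6: C(6,6)=1 * 0.8874^6 * 0.1126^0 = 0.4883
R = sum of terms = 0.978

0.978


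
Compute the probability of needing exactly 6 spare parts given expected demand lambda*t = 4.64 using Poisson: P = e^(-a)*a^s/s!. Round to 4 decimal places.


a = 4.64, s = 6
e^(-a) = e^(-4.64) = 0.0097
a^s = 4.64^6 = 9979.4793
s! = 720
P = 0.0097 * 9979.4793 / 720
P = 0.1339

0.1339


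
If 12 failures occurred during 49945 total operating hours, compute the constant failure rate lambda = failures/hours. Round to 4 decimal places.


failures = 12
total_hours = 49945
lambda = 12 / 49945
lambda = 0.0002

0.0002


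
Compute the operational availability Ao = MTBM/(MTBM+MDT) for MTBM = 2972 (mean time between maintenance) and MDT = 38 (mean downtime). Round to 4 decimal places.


MTBM = 2972
MDT = 38
MTBM + MDT = 3010
Ao = 2972 / 3010
Ao = 0.9874

0.9874
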